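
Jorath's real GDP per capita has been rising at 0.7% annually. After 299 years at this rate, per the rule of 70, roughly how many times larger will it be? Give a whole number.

70/0.7 ≈ 100.00 years per doubling.
299 years fits 3 doublings: 2^3 = 8.

approximately 8 times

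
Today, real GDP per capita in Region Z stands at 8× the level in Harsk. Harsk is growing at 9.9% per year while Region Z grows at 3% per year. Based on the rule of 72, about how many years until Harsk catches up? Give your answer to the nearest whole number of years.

≈ 31 years

What matters is the difference: 6.9 pp.
Rule of 72 on the gap: the ratio halves every 72/6.9 ≈ 10.43 years.
An 8× gap closes after 3 halvings: 3 × 10.43 ≈ 31 years.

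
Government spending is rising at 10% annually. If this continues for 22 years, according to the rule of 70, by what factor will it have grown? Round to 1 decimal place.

Doubles every ≈ 7.00 years (70/10).
22 years is 3.14 doublings; 2^3.14 ≈ 8.8×.

8.8 times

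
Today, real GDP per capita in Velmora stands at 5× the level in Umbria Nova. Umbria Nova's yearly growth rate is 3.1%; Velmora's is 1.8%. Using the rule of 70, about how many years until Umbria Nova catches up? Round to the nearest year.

Umbria Nova gains on Velmora at 3.1% − 1.8% = 1.3 points a year.
At that relative rate the gap halves every 70/1.3 ≈ 53.85 years.
A 5× gap takes log₂(5) ≈ 2.32 halvings to close: 2.32 × 53.85 ≈ 125 years.

≈ 125 years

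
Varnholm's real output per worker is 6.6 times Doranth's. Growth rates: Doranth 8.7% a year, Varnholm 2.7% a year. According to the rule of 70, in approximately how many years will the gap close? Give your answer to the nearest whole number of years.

The growth-rate gap is 8.7% − 2.7% = 6 percentage points.
So the ratio between them halves every 70/6 ≈ 11.67 years.
A 6.6 times gap takes log₂(6.6) ≈ 2.72 halvings to close: 2.72 × 11.67 ≈ 32 years.

roughly 32 years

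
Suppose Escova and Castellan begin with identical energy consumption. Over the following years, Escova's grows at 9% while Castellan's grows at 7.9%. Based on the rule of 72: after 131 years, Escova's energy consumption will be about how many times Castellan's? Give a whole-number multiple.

about 4 times

Escova pulls ahead at 1.1 pp per year, so the ratio doubles every 72/1.1 ≈ 65.45 years.
In 131 years that's 2.00 doublings: 2^2.00 ≈ 4.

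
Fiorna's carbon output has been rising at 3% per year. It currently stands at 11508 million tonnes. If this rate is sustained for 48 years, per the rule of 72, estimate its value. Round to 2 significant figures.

around 46000 million tonnes

Doubling time ≈ 72/3 = 24.00 years.
48 years is 48/24.00 ≈ 2.00 doublings, a factor of 2^2.00 ≈ 4.00.
11508 × 4.00 ≈ 46000 million tonnes.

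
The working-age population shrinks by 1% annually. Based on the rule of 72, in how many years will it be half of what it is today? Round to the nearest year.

about 72 years

Halving time ≈ 72 / 1 = 72.00 → 72 years.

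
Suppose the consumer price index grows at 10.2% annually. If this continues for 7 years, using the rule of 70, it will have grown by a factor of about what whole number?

Doubling time ≈ 70/10.2 = 6.86 years.
7/6.86 ≈ 1 doubling, so about 2^1 = 2×.

approximately 2 times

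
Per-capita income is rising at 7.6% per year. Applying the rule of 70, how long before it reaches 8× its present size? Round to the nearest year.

about 28 years

At 7.6% it doubles every 70/7.6 ≈ 9.21 years.
Getting to 8× needs 3 doublings: 3 × 9.21 ≈ 28 years.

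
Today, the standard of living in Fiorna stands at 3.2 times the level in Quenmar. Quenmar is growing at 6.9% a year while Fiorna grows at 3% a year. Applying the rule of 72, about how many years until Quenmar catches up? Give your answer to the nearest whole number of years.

31 years

What matters is the difference: 3.9 pp.
Rule of 72 on the gap: the ratio halves every 72/3.9 ≈ 18.46 years.
A 3.2 times gap takes log₂(3.2) ≈ 1.68 halvings to close: 1.68 × 18.46 ≈ 31 years.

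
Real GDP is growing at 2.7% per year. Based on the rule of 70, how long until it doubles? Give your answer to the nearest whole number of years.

26 years

70/2.7 ≈ 25.93, so it doubles roughly every 26 years.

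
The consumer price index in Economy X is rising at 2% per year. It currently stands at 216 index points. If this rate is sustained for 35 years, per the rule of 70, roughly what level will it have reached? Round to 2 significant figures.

It doubles every 70/2 ≈ 35.00 years, so 35 years is 1.00 doublings.
2^1.00 ≈ 2.00; 216 × 2.00 ≈ 430 index points.

roughly 430 index points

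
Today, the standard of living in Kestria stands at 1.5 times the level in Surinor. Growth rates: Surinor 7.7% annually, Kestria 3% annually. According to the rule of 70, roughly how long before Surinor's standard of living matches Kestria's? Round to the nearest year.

Surinor gains on Kestria at 7.7% − 3% = 4.7 points a year.
At that relative rate the gap halves every 70/4.7 ≈ 14.89 years.
A 1.5 times gap takes log₂(1.5) ≈ 0.58 halvings to close: 0.58 × 14.89 ≈ 9 years.

around 9 years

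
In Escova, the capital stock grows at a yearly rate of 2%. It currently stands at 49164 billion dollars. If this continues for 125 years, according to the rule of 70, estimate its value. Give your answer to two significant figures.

approximately 580000 billion dollars

Doubling time ≈ 70/2 = 35.00 years.
125 years is 125/35.00 ≈ 3.57 doublings, a factor of 2^3.57 ≈ 11.88.
49164 × 11.88 ≈ 580000 billion dollars.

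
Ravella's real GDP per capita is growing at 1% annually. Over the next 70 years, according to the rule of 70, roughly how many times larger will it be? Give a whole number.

around 2 times

70/1 ≈ 70.00 years per doubling.
70 years fits 1 doubling: 2^1 = 2.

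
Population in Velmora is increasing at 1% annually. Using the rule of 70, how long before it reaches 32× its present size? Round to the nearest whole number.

At 1% it doubles every 70/1 ≈ 70.00 years.
32× is 5 doublings, so 5 × 70.00 ≈ 350 years.

about 350 years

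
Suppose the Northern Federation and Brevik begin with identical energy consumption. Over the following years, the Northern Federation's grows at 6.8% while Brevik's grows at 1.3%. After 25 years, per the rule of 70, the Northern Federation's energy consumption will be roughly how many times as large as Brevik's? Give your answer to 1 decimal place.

≈ 3.9 times

the Northern Federation pulls ahead at 5.5 pp per year, so the ratio doubles every 70/5.5 ≈ 12.73 years.
In 25 years that's 1.96 doublings: 2^1.96 ≈ 3.9.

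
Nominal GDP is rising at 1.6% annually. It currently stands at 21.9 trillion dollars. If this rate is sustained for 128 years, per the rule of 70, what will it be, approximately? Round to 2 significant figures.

≈ 170 trillion dollars

It doubles every 70/1.6 ≈ 43.75 years, so 128 years is 2.93 doublings.
2^2.93 ≈ 7.62; 21.9 × 7.62 ≈ 170 trillion dollars.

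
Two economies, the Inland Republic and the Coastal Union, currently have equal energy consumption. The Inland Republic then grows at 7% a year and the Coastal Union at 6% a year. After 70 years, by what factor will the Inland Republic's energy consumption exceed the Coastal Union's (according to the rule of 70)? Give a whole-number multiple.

the Inland Republic pulls ahead at 1 pp per year, so the ratio doubles every 70/1 ≈ 70.00 years.
In 70 years that's 1.00 doublings: 2^1.00 ≈ 2.

about 2 times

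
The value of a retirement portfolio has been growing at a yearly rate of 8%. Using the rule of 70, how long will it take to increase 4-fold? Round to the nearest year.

At 8% it doubles every 70/8 ≈ 8.75 years.
Getting to 4× needs 2 doublings: 2 × 8.75 ≈ 18 years.

approximately 18 years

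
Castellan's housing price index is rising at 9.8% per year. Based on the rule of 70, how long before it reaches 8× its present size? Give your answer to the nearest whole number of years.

One doubling takes 70/9.8 = 7.14 years.
8× is 3 doublings, so 3 × 7.14 ≈ 21 years.

around 21 years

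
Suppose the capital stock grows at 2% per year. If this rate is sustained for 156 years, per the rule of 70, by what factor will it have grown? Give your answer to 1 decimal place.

about 22.0 times

Doubling time ≈ 70/2 = 35.00 years.
156 years / 35.00 ≈ 4.46 doublings → factor 2^4.46 ≈ 22.0.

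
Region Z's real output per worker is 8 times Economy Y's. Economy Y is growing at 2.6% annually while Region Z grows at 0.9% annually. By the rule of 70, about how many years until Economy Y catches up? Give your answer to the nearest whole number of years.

roughly 124 years

The growth-rate gap is 2.6% − 0.9% = 1.7 percentage points.
So the ratio between them halves every 70/1.7 ≈ 41.18 years.
An 8 times gap closes after 3 halvings: 3 × 41.18 ≈ 124 years.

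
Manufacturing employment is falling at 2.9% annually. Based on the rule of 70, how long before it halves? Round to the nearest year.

around 24 years

Halving time ≈ 70 / 2.9 = 24.14 → 24 years.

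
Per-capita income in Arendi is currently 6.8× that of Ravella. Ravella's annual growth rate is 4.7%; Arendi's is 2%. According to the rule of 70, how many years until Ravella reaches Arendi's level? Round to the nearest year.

Ravella gains on Arendi at 4.7% − 2% = 2.7 points a year.
At that relative rate the gap halves every 70/2.7 ≈ 25.93 years.
A 6.8× gap takes log₂(6.8) ≈ 2.77 halvings to close: 2.77 × 25.93 ≈ 72 years.

roughly 72 years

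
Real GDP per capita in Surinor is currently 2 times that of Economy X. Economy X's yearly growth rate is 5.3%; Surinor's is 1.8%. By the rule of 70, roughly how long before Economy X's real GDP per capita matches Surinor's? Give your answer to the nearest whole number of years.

20 years

What matters is the difference: 3.5 pp.
Rule of 70 on the gap: the ratio halves every 70/3.5 ≈ 20.00 years.
A 2 times gap closes after 1 halving: 1 × 20.00 ≈ 20 years.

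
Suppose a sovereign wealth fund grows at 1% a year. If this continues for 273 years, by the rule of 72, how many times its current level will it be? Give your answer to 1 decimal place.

Doubles every ≈ 72.00 years (72/1).
273 years is 3.79 doublings; 2^3.79 ≈ 13.8×.

approximately 13.8 times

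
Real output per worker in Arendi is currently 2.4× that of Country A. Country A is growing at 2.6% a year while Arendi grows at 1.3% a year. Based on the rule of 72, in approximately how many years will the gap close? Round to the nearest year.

Country A gains on Arendi at 2.6% − 1.3% = 1.3 points a year.
At that relative rate the gap halves every 72/1.3 ≈ 55.38 years.
A 2.4× gap takes log₂(2.4) ≈ 1.26 halvings to close: 1.26 × 55.38 ≈ 70 years.

about 70 years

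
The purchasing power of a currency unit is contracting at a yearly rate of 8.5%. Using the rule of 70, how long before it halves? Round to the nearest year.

Falling at 8.5%, it halves about every 70/8.5 = 8.24 years.

≈ 8 years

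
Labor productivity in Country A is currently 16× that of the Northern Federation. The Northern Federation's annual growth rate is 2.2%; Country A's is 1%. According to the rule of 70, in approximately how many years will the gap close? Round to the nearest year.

approximately 233 years

The growth-rate gap is 2.2% − 1% = 1.2 percentage points.
So the ratio between them halves every 70/1.2 ≈ 58.33 years.
A 16× gap closes after 4 halvings: 4 × 58.33 ≈ 233 years.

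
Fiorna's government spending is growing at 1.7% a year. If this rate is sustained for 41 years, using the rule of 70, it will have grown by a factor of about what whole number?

2 times

70/1.7 ≈ 41.18 years per doubling.
41 years fits 1 doubling: 2^1 = 2.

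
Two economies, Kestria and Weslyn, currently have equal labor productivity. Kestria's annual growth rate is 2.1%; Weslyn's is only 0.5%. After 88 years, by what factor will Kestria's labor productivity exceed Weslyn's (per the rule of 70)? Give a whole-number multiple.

Only the 1.6-point difference matters.
70/1.6 ≈ 43.75 years per doubling of the ratio; 88 years gives 2.01 doublings, so ≈ 4×.

roughly 4 times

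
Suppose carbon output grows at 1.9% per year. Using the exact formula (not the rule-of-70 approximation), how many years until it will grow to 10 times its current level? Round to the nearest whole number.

122 years

t = ln(10) / ln(1 + 0.019) = 2.3026 / 0.018822 ≈ 122.34.
≈ 122 years.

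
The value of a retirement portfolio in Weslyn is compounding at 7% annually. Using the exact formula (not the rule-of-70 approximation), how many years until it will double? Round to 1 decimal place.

10.2 years

t = ln(2) / ln(1 + 0.07) = 0.6931 / 0.067659 ≈ 10.24.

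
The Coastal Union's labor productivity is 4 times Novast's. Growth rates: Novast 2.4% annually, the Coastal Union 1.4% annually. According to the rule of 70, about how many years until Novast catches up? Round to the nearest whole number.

around 140 years

What matters is the difference: 1 pp.
Rule of 70 on the gap: the ratio halves every 70/1 ≈ 70.00 years.
A 4 times gap closes after 2 halvings: 2 × 70.00 ≈ 140 years.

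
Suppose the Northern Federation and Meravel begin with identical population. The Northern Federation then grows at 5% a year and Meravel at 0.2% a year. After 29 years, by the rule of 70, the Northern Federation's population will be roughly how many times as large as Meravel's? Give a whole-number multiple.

about 4 times

the Northern Federation pulls ahead at 4.8 pp per year, so the ratio doubles every 70/4.8 ≈ 14.58 years.
In 29 years that's 1.99 doublings: 2^1.99 ≈ 4.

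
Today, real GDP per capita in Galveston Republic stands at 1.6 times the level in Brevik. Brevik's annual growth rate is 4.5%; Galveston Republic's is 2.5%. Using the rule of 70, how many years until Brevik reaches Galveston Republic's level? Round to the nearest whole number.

The growth-rate gap is 4.5% − 2.5% = 2 percentage points.
So the ratio between them halves every 70/2 ≈ 35.00 years.
A 1.6 times gap takes log₂(1.6) ≈ 0.68 halvings to close: 0.68 × 35.00 ≈ 24 years.

approximately 24 years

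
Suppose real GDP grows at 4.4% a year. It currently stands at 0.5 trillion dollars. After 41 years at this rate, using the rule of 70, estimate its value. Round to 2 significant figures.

It doubles every 70/4.4 ≈ 15.91 years, so 41 years is 2.58 doublings.
2^2.58 ≈ 5.98; 0.5 × 5.98 ≈ 3.0 trillion dollars.

≈ 3.0 trillion dollars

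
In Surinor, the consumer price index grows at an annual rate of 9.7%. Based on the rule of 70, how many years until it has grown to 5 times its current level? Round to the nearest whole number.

At 9.7% it doubles every 70/9.7 ≈ 7.22 years.
Reaching 5× takes log₂(5) ≈ 2.32 doublings.
2.32 × 7.22 ≈ 17 years.

17 years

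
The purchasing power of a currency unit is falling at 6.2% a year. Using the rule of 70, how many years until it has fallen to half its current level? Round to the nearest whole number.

11 years

Halving time ≈ 70 / 6.2 = 11.29 → 11 years.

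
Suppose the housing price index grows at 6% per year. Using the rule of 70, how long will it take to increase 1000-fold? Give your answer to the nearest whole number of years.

One doubling takes 70/6 = 11.67 years.
Reaching 1000× takes log₂(1000) ≈ 9.97 doublings.
9.97 × 11.67 ≈ 116 years.

roughly 116 years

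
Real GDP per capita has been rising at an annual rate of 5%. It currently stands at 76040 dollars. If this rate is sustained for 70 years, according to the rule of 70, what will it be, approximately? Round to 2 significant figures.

Doubling time ≈ 70/5 = 14.00 years.
70 years is 70/14.00 ≈ 5.00 doublings, a factor of 2^5.00 ≈ 32.00.
76040 × 32.00 ≈ 2400000 dollars.

about 2400000 dollars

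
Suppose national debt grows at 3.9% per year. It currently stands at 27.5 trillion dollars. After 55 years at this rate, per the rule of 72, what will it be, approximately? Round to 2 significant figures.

roughly 220 trillion dollars

Doubling time ≈ 72/3.9 = 18.46 years.
55 years is 55/18.46 ≈ 2.98 doublings, a factor of 2^2.98 ≈ 7.89.
27.5 × 7.89 ≈ 220 trillion dollars.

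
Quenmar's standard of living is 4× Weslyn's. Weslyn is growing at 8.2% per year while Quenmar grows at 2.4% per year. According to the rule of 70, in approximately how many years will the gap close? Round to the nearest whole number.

Weslyn gains on Quenmar at 8.2% − 2.4% = 5.8 points a year.
At that relative rate the gap halves every 70/5.8 ≈ 12.07 years.
A 4× gap closes after 2 halvings: 2 × 12.07 ≈ 24 years.

around 24 years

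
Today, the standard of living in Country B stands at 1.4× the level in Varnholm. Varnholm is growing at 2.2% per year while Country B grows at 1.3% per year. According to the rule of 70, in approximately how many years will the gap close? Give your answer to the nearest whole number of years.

approximately 38 years

The growth-rate gap is 2.2% − 1.3% = 0.9 percentage points.
So the ratio between them halves every 70/0.9 ≈ 77.78 years.
A 1.4× gap takes log₂(1.4) ≈ 0.49 halvings to close: 0.49 × 77.78 ≈ 38 years.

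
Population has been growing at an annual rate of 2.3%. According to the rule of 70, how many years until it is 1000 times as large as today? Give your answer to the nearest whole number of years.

One doubling takes 70/2.3 = 30.43 years.
Reaching 1000× takes log₂(1000) ≈ 9.97 doublings.
9.97 × 30.43 ≈ 303 years.

approximately 303 years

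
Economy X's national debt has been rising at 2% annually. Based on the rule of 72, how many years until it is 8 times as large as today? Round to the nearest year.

One doubling takes 72/2 = 36.00 years.
8× is 3 doublings, so 3 × 36.00 ≈ 108 years.

approximately 108 years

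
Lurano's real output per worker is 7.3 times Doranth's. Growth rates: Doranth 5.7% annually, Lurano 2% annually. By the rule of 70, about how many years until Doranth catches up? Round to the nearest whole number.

about 54 years

What matters is the difference: 3.7 pp.
Rule of 70 on the gap: the ratio halves every 70/3.7 ≈ 18.92 years.
A 7.3 times gap takes log₂(7.3) ≈ 2.87 halvings to close: 2.87 × 18.92 ≈ 54 years.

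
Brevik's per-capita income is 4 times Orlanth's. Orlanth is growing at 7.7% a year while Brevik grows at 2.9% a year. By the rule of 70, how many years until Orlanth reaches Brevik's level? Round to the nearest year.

29 years

The growth-rate gap is 7.7% − 2.9% = 4.8 percentage points.
So the ratio between them halves every 70/4.8 ≈ 14.58 years.
A 4 times gap closes after 2 halvings: 2 × 14.58 ≈ 29 years.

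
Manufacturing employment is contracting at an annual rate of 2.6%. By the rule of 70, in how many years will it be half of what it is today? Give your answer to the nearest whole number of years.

roughly 27 years

Falling at 2.6%, it halves about every 70/2.6 = 26.92 years.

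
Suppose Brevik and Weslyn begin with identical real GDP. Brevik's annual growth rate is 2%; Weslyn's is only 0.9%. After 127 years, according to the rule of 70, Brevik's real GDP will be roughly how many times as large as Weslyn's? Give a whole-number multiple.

≈ 4 times

Brevik pulls ahead at 1.1 pp per year, so the ratio doubles every 70/1.1 ≈ 63.64 years.
In 127 years that's 2.00 doublings: 2^2.00 ≈ 4.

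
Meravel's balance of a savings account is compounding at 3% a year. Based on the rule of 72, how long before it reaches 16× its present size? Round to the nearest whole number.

approximately 96 years

Doubling time ≈ 72/3 = 24.00 years.
Getting to 16× needs 4 doublings: 4 × 24.00 ≈ 96 years.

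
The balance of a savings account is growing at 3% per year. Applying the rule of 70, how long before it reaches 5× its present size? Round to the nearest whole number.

At 3% it doubles every 70/3 ≈ 23.33 years.
5× is log₂ 5 ≈ 2.32 doublings, so ≈ 2.32 × 23.33 = 54 years.

≈ 54 years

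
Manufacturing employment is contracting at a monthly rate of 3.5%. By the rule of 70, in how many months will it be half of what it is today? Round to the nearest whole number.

about 20 months

The rule works in reverse for decay: 70/3.5 ≈ 20.00 months to halve.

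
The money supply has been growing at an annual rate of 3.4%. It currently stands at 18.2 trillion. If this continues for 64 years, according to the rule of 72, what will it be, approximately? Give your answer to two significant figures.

Doubling time ≈ 72/3.4 = 21.18 years.
64 years is 64/21.18 ≈ 3.02 doublings, a factor of 2^3.02 ≈ 8.11.
18.2 × 8.11 ≈ 150 trillion.

around 150 trillion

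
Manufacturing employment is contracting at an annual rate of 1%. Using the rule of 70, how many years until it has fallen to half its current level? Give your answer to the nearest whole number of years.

≈ 70 years

Halving time ≈ 70 / 1 = 70.00 → 70 years.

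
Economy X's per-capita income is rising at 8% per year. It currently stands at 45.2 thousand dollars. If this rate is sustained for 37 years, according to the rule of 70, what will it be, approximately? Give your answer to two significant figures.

roughly 850 thousand dollars

Doubling time ≈ 70/8 = 8.75 years.
37 years is 37/8.75 ≈ 4.23 doublings, a factor of 2^4.23 ≈ 18.77.
45.2 × 18.77 ≈ 850 thousand dollars.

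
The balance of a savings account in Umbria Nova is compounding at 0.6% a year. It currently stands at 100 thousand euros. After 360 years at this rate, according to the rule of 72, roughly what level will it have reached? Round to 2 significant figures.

Doubling time ≈ 72/0.6 = 120.00 years.
360 years is 360/120.00 ≈ 3.00 doublings, a factor of 2^3.00 ≈ 8.00.
100 × 8.00 ≈ 800 thousand euros.

roughly 800 thousand euros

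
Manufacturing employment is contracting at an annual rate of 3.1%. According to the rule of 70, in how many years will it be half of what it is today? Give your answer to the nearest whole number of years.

Falling at 3.1%, it halves about every 70/3.1 = 22.58 years.

about 23 years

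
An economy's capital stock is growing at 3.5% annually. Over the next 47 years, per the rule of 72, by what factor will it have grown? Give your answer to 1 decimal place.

Doubling time ≈ 72/3.5 = 20.57 years.
47 years / 20.57 ≈ 2.28 doublings → factor 2^2.28 ≈ 4.9.

roughly 4.9 times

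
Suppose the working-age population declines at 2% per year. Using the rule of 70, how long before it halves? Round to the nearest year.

about 35 years

Halving time ≈ 70 / 2 = 35.00 → 35 years.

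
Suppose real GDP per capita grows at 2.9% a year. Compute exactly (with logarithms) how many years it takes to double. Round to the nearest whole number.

24 years

t = ln(2) / ln(1 + 0.029) = 0.6931 / 0.028587 ≈ 24.25.
≈ 24 years.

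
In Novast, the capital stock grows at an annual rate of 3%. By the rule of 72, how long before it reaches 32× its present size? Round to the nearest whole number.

roughly 120 years

One doubling takes 72/3 = 24.00 years.
32 = 2^5, so 5 doublings → 120 years.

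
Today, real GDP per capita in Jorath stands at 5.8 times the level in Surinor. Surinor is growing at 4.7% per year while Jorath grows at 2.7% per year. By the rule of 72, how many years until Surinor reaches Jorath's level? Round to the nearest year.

roughly 91 years

Surinor gains on Jorath at 4.7% − 2.7% = 2 points a year.
At that relative rate the gap halves every 72/2 ≈ 36.00 years.
A 5.8 times gap takes log₂(5.8) ≈ 2.54 halvings to close: 2.54 × 36.00 ≈ 91 years.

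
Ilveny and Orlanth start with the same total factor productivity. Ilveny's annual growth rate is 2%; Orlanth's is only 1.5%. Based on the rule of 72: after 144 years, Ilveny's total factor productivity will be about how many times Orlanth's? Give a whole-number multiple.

Only the 0.5-point difference matters.
72/0.5 ≈ 144.00 years per doubling of the ratio; 144 years gives 1.00 doublings, so ≈ 2×.

around 2 times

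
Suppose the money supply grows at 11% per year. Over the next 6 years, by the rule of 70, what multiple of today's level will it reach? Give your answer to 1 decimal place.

Doubling time ≈ 70/11 = 6.36 years.
6 years / 6.36 ≈ 0.94 doublings → factor 2^0.94 ≈ 1.9.

1.9 times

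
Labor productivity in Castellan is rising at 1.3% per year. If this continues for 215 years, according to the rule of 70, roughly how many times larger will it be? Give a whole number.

Doubling time ≈ 70/1.3 = 53.85 years.
215/53.85 ≈ 4 doublings, so about 2^4 = 16×.

about 16 times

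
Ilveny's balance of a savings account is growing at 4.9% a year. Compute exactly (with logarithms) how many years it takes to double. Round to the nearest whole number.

t = ln(2) / ln(1 + 0.049) = 0.6931 / 0.047837 ≈ 14.49.
≈ 14 years.

14 years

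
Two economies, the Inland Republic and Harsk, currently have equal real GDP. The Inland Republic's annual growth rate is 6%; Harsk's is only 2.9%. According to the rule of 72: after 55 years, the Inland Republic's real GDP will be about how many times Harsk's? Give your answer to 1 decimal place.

Rate gap = 6% − 2.9% = 3.1 points.
The ratio doubles every 72/3.1 ≈ 23.23 years.
55/23.23 ≈ 2.37 doublings → ratio ≈ 2^2.37 ≈ 5.2.

about 5.2 times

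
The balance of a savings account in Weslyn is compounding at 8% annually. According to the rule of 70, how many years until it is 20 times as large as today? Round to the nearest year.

At 8% it doubles every 70/8 ≈ 8.75 years.
Reaching 20× takes log₂(20) ≈ 4.32 doublings.
4.32 × 8.75 ≈ 38 years.

≈ 38 years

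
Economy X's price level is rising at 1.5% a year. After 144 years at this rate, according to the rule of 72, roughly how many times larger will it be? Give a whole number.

At 1.5% one doubling takes ≈ 48.00 years; 144 years is 3 of them, so ×8.

roughly 8 times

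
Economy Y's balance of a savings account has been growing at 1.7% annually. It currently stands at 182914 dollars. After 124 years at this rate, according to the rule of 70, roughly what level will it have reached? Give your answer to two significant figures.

approximately 1500000 dollars

It doubles every 70/1.7 ≈ 41.18 years, so 124 years is 3.01 doublings.
2^3.01 ≈ 8.06; 182914 × 8.06 ≈ 1500000 dollars.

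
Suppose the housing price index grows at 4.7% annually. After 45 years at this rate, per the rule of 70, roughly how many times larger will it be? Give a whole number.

8 times

70/4.7 ≈ 14.89 years per doubling.
45 years fits 3 doublings: 2^3 = 8.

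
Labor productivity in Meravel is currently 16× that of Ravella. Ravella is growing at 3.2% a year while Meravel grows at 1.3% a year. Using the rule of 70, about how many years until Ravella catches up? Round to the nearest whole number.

about 147 years

What matters is the difference: 1.9 pp.
Rule of 70 on the gap: the ratio halves every 70/1.9 ≈ 36.84 years.
A 16× gap closes after 4 halvings: 4 × 36.84 ≈ 147 years.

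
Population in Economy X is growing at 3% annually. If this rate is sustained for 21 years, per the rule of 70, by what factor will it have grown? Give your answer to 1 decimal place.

roughly 1.9 times

Doubling time ≈ 70/3 = 23.33 years.
21 years / 23.33 ≈ 0.90 doublings → factor 2^0.90 ≈ 1.9.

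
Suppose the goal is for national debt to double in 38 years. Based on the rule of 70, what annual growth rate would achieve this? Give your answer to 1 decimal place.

around 1.8%

70 / 38 ≈ 1.84, so about 1.8% a year.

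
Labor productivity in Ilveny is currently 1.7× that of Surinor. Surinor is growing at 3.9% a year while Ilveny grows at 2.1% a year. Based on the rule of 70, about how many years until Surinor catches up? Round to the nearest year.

The growth-rate gap is 3.9% − 2.1% = 1.8 percentage points.
So the ratio between them halves every 70/1.8 ≈ 38.89 years.
A 1.7× gap takes log₂(1.7) ≈ 0.77 halvings to close: 0.77 × 38.89 ≈ 30 years.

≈ 30 years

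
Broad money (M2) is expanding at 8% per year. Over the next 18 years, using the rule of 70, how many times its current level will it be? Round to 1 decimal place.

Doubles every ≈ 8.75 years (70/8).
18 years is 2.06 doublings; 2^2.06 ≈ 4.2×.

4.2 times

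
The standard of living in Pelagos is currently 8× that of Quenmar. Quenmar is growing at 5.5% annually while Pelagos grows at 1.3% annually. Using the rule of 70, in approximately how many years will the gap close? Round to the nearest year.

around 50 years

What matters is the difference: 4.2 pp.
Rule of 70 on the gap: the ratio halves every 70/4.2 ≈ 16.67 years.
An 8× gap closes after 3 halvings: 3 × 16.67 ≈ 50 years.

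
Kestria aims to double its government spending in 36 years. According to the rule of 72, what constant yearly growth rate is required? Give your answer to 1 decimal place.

≈ 2.0% per year

72 / 36 ≈ 2.00, so about 2.0% per year.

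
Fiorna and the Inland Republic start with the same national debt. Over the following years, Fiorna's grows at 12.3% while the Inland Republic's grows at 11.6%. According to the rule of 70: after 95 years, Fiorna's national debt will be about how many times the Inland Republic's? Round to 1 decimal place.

1.9 times

Fiorna pulls ahead at 0.7 pp per year, so the ratio doubles every 70/0.7 ≈ 100.00 years.
In 95 years that's 0.95 doublings: 2^0.95 ≈ 1.9.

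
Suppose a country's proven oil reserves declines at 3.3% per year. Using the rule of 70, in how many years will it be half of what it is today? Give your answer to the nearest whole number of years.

Falling at 3.3%, it halves about every 70/3.3 = 21.21 years.

approximately 21 years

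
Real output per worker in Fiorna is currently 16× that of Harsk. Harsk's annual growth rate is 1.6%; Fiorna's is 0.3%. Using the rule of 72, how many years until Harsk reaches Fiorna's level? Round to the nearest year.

The growth-rate gap is 1.6% − 0.3% = 1.3 percentage points.
So the ratio between them halves every 72/1.3 ≈ 55.38 years.
A 16× gap closes after 4 halvings: 4 × 55.38 ≈ 222 years.

roughly 222 years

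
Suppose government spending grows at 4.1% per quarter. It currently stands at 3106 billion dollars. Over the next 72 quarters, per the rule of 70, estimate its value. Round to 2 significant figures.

It doubles every 70/4.1 ≈ 17.07 quarters, so 72 quarters is 4.22 doublings.
2^4.22 ≈ 18.64; 3106 × 18.64 ≈ 58000 billion dollars.

about 58000 billion dollars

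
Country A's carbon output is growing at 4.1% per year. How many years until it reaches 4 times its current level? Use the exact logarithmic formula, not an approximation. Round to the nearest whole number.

35 years

t = ln(4) / ln(1 + 0.041) = 1.3863 / 0.040182 ≈ 34.50.
≈ 35 years.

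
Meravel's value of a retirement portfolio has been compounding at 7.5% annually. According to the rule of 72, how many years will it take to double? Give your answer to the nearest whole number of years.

10 years

72/7.5 ≈ 9.60, so it doubles roughly every 10 years.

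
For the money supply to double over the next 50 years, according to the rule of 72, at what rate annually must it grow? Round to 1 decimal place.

72 / 50 ≈ 1.44, so about 1.4% annually.

around 1.4% annually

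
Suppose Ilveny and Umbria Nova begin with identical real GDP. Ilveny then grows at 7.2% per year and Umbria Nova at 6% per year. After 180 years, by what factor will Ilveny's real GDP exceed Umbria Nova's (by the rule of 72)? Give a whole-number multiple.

≈ 8 times

Only the 1.2-point difference matters.
72/1.2 ≈ 60.00 years per doubling of the ratio; 180 years gives 3.00 doublings, so ≈ 8×.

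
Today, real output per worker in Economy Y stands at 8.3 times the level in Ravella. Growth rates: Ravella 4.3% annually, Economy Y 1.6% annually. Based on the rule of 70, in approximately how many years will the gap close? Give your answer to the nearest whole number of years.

79 years

Ravella gains on Economy Y at 4.3% − 1.6% = 2.7 points a year.
At that relative rate the gap halves every 70/2.7 ≈ 25.93 years.
An 8.3 times gap takes log₂(8.3) ≈ 3.05 halvings to close: 3.05 × 25.93 ≈ 79 years.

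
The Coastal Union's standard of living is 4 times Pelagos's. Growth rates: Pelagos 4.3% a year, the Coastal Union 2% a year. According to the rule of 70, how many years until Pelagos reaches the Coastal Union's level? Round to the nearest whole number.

What matters is the difference: 2.3 pp.
Rule of 70 on the gap: the ratio halves every 70/2.3 ≈ 30.43 years.
A 4 times gap closes after 2 halvings: 2 × 30.43 ≈ 61 years.

roughly 61 years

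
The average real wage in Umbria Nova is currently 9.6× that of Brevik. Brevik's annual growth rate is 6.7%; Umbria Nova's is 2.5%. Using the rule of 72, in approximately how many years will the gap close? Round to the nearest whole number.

The growth-rate gap is 6.7% − 2.5% = 4.2 percentage points.
So the ratio between them halves every 72/4.2 ≈ 17.14 years.
A 9.6× gap takes log₂(9.6) ≈ 3.26 halvings to close: 3.26 × 17.14 ≈ 56 years.

approximately 56 years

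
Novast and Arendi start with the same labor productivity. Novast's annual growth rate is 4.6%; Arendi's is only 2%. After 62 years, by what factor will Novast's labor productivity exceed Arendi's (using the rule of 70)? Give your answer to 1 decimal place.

Novast pulls ahead at 2.6 pp per year, so the ratio doubles every 70/2.6 ≈ 26.92 years.
In 62 years that's 2.30 doublings: 2^2.30 ≈ 4.9.

4.9 times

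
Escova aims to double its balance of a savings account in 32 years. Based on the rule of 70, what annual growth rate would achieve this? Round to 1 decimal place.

approximately 2.2% annually

70 / 32 ≈ 2.19, so about 2.2% annually.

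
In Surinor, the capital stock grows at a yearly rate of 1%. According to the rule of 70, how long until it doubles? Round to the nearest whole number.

70/1 ≈ 70.00, so it doubles roughly every 70 years.

70 years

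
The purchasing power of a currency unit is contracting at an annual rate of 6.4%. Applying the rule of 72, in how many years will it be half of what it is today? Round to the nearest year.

around 11 years

Halving time ≈ 72 / 6.4 = 11.25 → 11 years.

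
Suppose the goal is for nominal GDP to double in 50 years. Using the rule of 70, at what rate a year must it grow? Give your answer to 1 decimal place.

70 / 50 ≈ 1.40, so about 1.4% a year.

roughly 1.4%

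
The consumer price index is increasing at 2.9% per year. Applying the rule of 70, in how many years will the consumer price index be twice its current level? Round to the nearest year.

Doubling time ≈ 70 / 2.9 = 24.14 years.

≈ 24 years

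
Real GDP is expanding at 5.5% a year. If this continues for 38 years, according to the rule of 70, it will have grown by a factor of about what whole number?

At 5.5% one doubling takes ≈ 12.73 years; 38 years is 3 of them, so ×8.

about 8 times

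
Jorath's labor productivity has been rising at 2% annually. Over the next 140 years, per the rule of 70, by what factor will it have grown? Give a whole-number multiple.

about 16 times

At 2% one doubling takes ≈ 35.00 years; 140 years is 4 of them, so ×16.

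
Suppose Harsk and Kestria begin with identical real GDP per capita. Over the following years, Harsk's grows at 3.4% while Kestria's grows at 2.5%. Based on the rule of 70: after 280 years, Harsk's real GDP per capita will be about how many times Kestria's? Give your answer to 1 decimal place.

12.1 times

Only the 0.9-point difference matters.
70/0.9 ≈ 77.78 years per doubling of the ratio; 280 years gives 3.60 doublings, so ≈ 12.1×.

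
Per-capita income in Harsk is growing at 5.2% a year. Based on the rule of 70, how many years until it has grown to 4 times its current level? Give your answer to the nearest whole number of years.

At 5.2% it doubles every 70/5.2 ≈ 13.46 years.
4× is 2 doublings, so 2 × 13.46 ≈ 27 years.

≈ 27 years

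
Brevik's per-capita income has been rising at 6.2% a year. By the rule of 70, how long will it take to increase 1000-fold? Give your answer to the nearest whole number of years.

At 6.2% it doubles every 70/6.2 ≈ 11.29 years.
Reaching 1000× takes log₂(1000) ≈ 9.97 doublings.
9.97 × 11.29 ≈ 113 years.

around 113 years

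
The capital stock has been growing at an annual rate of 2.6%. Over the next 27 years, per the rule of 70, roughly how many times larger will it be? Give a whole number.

70/2.6 ≈ 26.92 years per doubling.
27 years fits 1 doubling: 2^1 = 2.

2 times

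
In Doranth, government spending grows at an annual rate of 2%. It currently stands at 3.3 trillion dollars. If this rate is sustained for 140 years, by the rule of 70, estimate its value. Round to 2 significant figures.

It doubles every 70/2 ≈ 35.00 years, so 140 years is 4.00 doublings.
2^4.00 ≈ 16.00; 3.3 × 16.00 ≈ 53 trillion dollars.

≈ 53 trillion dollars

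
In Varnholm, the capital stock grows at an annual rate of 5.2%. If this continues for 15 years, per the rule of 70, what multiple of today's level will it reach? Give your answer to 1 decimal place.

Doubling time ≈ 70/5.2 = 13.46 years.
15 years / 13.46 ≈ 1.11 doublings → factor 2^1.11 ≈ 2.2.

≈ 2.2 times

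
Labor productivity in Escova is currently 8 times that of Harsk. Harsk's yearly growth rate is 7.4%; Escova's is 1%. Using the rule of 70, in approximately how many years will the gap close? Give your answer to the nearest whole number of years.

≈ 33 years

The growth-rate gap is 7.4% − 1% = 6.4 percentage points.
So the ratio between them halves every 70/6.4 ≈ 10.94 years.
An 8 times gap closes after 3 halvings: 3 × 10.94 ≈ 33 years.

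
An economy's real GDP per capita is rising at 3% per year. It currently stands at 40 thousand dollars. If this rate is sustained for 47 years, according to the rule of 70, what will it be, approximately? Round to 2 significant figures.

around 160 thousand dollars

Doubling time ≈ 70/3 = 23.33 years.
47 years is 47/23.33 ≈ 2.01 doublings, a factor of 2^2.01 ≈ 4.03.
40 × 4.03 ≈ 160 thousand dollars.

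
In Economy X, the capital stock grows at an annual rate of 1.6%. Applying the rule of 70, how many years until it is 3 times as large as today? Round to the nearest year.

around 69 years

One doubling takes 70/1.6 = 43.75 years.
3× is log₂ 3 ≈ 1.58 doublings, so ≈ 1.58 × 43.75 = 69 years.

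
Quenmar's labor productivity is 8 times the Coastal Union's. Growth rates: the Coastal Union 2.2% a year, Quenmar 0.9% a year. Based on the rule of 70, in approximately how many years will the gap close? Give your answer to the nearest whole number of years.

around 162 years

the Coastal Union gains on Quenmar at 2.2% − 0.9% = 1.3 points a year.
At that relative rate the gap halves every 70/1.3 ≈ 53.85 years.
An 8 times gap closes after 3 halvings: 3 × 53.85 ≈ 162 years.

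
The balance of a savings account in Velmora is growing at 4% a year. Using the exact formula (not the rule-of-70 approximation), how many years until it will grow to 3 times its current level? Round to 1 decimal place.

28.0 years

t = ln(3) / ln(1 + 0.04) = 1.0986 / 0.039221 ≈ 28.01.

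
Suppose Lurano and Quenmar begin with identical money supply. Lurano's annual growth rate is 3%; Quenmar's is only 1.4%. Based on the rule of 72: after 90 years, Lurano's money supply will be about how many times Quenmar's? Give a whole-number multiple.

Lurano pulls ahead at 1.6 pp per year, so the ratio doubles every 72/1.6 ≈ 45.00 years.
In 90 years that's 2.00 doublings: 2^2.00 ≈ 4.

around 4 times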